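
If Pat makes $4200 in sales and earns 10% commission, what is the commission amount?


Convert rate to decimal:
10% = 0.1
Multiply by sales:
$4200 x 0.1 = $420

$420


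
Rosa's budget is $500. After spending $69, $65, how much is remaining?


Add up expenses:
$69 + $65 = $134
Subtract from budget:
$500 - $134 = $366

$366


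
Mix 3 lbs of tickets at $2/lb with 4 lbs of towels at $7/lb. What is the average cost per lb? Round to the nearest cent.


Cost of tickets:
3 x $2 = $6
Cost of towels:
4 x $7 = $28
Total cost: $6 + $28 = $34
Total weight: 7 lbs
Average: $34 / 7 = $4.8571... ≈ $4.86/lb

$4.86/lb


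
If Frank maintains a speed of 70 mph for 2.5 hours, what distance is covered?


Use the formula: distance = speed x time
Speed = 70 mph, Time = 2.5 hours
70 x 2.5 = 175 miles

175 miles


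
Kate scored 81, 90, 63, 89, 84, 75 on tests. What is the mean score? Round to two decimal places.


Add the scores:
81 + 90 + 63 + 89 + 84 + 75 = 482
Divide by the number of tests:
482 / 6 = 80.3333... ≈ 80.33

80.33


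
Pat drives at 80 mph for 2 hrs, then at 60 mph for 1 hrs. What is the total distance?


Leg 1 distance:
80 x 2 = 160 miles
Leg 2 distance:
60 x 1 = 60 miles
Total distance:
160 + 60 = 220 miles

220 miles


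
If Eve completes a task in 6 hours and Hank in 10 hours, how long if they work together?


Eve's rate: 1/6 of the job per hour
Hank's rate: 1/10 of the job per hour
Combined rate: 1/6 + 1/10 = 4/15 per hour
Time = 1 / (4/15) = 15/4 = 3.75 hours

3.75 hours


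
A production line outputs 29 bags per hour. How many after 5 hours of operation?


Production rate: 29 bags per hour
Time: 5 hours
Total: 29 x 5 = 145 bags

145 bags


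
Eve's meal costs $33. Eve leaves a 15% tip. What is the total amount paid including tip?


Calculate the tip:
15% of $33 = $4.95
Add tip to meal cost:
$33 + $4.95 = $37.95

$37.95


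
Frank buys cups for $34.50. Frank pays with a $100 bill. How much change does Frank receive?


Start with the amount paid:
$100
Subtract the price:
$100 - $34.50 = $65.50

$65.50


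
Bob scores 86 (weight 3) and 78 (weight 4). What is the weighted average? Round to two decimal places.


Weighted sum:
3 x 86 + 4 x 78 = 570
Total weight:
3 + 4 = 7
Weighted average:
570 / 7 = 81.4285... ≈ 81.43

81.43


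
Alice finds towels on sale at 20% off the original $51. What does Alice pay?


Calculate the discount amount:
20% of $51 = $10.20
Subtract from original:
$51 - $10.20 = $40.80

$40.80


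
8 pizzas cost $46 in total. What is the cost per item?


Total cost: $46
Number of items: 8
Unit price: $46 / 8 = $5.75

$5.75


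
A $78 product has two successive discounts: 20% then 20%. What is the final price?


First discount:
20% of $78 = $15.60
Price after first discount:
$78 - $15.60 = $62.40
Second discount:
20% of $62.40 = $12.48
Final price:
$62.40 - $12.48 = $49.92

$49.92


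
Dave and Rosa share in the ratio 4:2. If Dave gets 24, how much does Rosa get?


Find the multiplier:
24 / 4 = 6
Apply to Rosa's share:
2 x 6 = 12

12


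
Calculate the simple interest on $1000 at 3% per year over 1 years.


Use the formula I = P x R x T / 100
P x R x T = 1000 x 3 x 1 = 3000
I = 3000 / 100 = $30

$30


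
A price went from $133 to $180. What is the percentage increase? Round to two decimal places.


Find the absolute change:
|180 - 133| = 47
Divide by original and multiply by 100:
47 / 133 x 100 = 35.3383...% ≈ 35.34%

35.34%


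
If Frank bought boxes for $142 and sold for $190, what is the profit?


Selling price = $190
Cost price = $142
Profit = selling price - cost price:
Profit = $190 - $142 = $48

$48


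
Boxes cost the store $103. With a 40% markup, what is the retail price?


Calculate the markup amount:
40% of $103 = $41.20
Add to cost:
$103 + $41.20 = $144.20

$144.20


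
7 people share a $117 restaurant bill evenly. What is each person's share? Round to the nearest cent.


Total bill: $117
Number of people: 7
Each pays: $117 / 7 = $16.7142... ≈ $16.71

$16.71


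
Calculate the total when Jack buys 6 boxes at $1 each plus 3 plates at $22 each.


Cost of boxes:
6 x $1 = $6
Cost of plates:
3 x $22 = $66
Add both:
$6 + $66 = $72

$72


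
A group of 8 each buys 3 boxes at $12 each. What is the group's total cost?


Cost per person:
3 x $12 = $36
Group total:
8 x $36 = $288

$288


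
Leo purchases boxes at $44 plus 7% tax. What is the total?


Calculate the tax:
7% of $44 = $3.08
Add tax to price:
$44 + $3.08 = $47.08

$47.08


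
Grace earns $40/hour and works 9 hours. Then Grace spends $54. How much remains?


Calculate earnings:
9 x $40 = $360
Subtract spending:
$360 - $54 = $306

$306


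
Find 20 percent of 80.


Convert percentage to decimal:
20% = 0.2
Multiply:
80 x 0.2 = 16

16


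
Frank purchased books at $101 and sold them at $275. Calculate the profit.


Selling price = $275
Cost price = $101
Profit = selling price - cost price:
Profit = $275 - $101 = $174

$174


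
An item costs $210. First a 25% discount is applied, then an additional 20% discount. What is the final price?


First discount:
25% of $210 = $52.50
Price after first discount:
$210 - $52.50 = $157.50
Second discount:
20% of $157.50 = $31.50
Final price:
$157.50 - $31.50 = $126

$126


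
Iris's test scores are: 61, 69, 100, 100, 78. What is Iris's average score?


Add the scores:
61 + 69 + 100 + 100 + 78 = 408
Divide by the number of tests:
408 / 5 = 81.6

81.6


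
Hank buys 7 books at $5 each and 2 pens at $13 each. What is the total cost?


Cost of books:
7 x $5 = $35
Cost of pens:
2 x $13 = $26
Add both:
$35 + $26 = $61

$61


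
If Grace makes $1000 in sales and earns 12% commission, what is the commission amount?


Convert rate to decimal:
12% = 0.12
Multiply by sales:
$1000 x 0.12 = $120

$120


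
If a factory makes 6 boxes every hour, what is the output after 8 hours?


Production rate: 6 boxes per hour
Time: 8 hours
Total: 6 x 8 = 48 boxes

48 boxes


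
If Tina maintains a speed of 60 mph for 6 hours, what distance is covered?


Use the formula: distance = speed x time
Speed = 60 mph, Time = 6 hours
60 x 6 = 360 miles

360 miles


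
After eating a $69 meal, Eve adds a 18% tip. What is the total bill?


Calculate the tip:
18% of $69 = $12.42
Add tip to meal cost:
$69 + $12.42 = $81.42

$81.42


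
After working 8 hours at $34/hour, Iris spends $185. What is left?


Calculate earnings:
8 x $34 = $272
Subtract spending:
$272 - $185 = $87

$87


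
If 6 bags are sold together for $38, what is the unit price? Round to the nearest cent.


Total cost: $38
Number of items: 6
Unit price: $38 / 6 = $6.3333... ≈ $6.33

$6.33


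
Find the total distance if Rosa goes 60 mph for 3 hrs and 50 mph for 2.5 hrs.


Leg 1 distance:
60 x 3 = 180 miles
Leg 2 distance:
50 x 2.5 = 125 miles
Total distance:
180 + 125 = 305 miles

305 miles


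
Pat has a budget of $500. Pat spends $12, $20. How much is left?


Add up expenses:
$12 + $20 = $32
Subtract from budget:
$500 - $32 = $468

$468


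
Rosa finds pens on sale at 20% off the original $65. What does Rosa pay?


Calculate the discount amount:
20% of $65 = $13
Subtract from original:
$65 - $13 = $52

$52


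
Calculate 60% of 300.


Convert percentage to decimal:
60% = 0.6
Multiply:
300 x 0.6 = 180

180


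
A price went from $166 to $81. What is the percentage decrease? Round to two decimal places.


Find the absolute change:
|81 - 166| = 85
Divide by original and multiply by 100:
85 / 166 x 100 = 51.2048...% ≈ 51.2%

51.2%


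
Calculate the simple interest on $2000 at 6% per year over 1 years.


Use the formula I = P x R x T / 100
P x R x T = 2000 x 6 x 1 = 12000
I = 12000 / 100 = $120

$120


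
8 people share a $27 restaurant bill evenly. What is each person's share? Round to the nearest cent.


Total bill: $27
Number of people: 8
Each pays: $27 / 8 = $3.375 ≈ $3.38

$3.38


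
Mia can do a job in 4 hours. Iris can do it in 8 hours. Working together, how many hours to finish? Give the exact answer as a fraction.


Mia's rate: 1/4 of the job per hour
Iris's rate: 1/8 of the job per hour
Combined rate: 1/4 + 1/8 = 3/8 per hour
Time = 1 / (3/8) = 8/3 hours (≈ 2.67 hours)

8/3 hours


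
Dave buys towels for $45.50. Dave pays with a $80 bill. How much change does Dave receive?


Start with the amount paid:
$80
Subtract the price:
$80 - $45.50 = $34.50

$34.50


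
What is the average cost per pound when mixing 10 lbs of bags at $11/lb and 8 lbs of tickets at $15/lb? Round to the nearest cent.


Cost of bags:
10 x $11 = $110
Cost of tickets:
8 x $15 = $120
Total cost: $110 + $120 = $230
Total weight: 18 lbs
Average: $230 / 18 = $12.7777... ≈ $12.78/lb

$12.78/lb


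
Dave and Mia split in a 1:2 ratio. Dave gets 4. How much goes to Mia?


Find the multiplier:
4 / 1 = 4
Apply to Mia's share:
2 x 4 = 8

8


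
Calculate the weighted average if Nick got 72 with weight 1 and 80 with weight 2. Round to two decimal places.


Weighted sum:
1 x 72 + 2 x 80 = 232
Total weight:
1 + 2 = 3
Weighted average:
232 / 3 = 77.3333... ≈ 77.33

77.33


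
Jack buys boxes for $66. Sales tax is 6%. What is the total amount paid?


Calculate the tax:
6% of $66 = $3.96
Add tax to price:
$66 + $3.96 = $69.96

$69.96


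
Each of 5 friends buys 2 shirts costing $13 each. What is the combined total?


Cost per person:
2 x $13 = $26
Group total:
5 x $26 = $130

$130


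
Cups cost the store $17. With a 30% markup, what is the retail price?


Calculate the markup amount:
30% of $17 = $5.10
Add to cost:
$17 + $5.10 = $22.10

$22.10


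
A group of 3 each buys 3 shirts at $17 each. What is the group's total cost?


Cost per person:
3 x $17 = $51
Group total:
3 x $51 = $153

$153


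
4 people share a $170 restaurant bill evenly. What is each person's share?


Total bill: $170
Number of people: 4
Each pays: $170 / 4 = $42.50

$42.50


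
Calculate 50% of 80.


Convert percentage to decimal:
50% = 0.5
Multiply:
80 x 0.5 = 40

40


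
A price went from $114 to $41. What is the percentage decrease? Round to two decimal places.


Find the absolute change:
|41 - 114| = 73
Divide by original and multiply by 100:
73 / 114 x 100 = 64.0350...% ≈ 64.04%

64.04%


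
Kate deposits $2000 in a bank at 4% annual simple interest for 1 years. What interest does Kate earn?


Use the formula I = P x R x T / 100
P x R x T = 2000 x 4 x 1 = 8000
I = 8000 / 100 = $80

$80


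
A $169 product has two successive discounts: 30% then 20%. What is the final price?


First discount:
30% of $169 = $50.70
Price after first discount:
$169 - $50.70 = $118.30
Second discount:
20% of $118.30 = $23.66
Final price:
$118.30 - $23.66 = $94.64

$94.64


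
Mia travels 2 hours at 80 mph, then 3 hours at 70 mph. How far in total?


Leg 1 distance:
80 x 2 = 160 miles
Leg 2 distance:
70 x 3 = 210 miles
Total distance:
160 + 210 = 370 miles

370 miles


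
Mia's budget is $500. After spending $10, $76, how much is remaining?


Add up expenses:
$10 + $76 = $86
Subtract from budget:
$500 - $86 = $414

$414


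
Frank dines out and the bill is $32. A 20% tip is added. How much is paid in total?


Calculate the tip:
20% of $32 = $6.40
Add tip to meal cost:
$32 + $6.40 = $38.40

$38.40


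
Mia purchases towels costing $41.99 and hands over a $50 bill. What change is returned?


Start with the amount paid:
$50
Subtract the price:
$50 - $41.99 = $8.01

$8.01


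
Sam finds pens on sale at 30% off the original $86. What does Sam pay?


Calculate the discount amount:
30% of $86 = $25.80
Subtract from original:
$86 - $25.80 = $60.20

$60.20


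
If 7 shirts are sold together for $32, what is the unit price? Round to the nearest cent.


Total cost: $32
Number of items: 7
Unit price: $32 / 7 = $4.5714... ≈ $4.57

$4.57


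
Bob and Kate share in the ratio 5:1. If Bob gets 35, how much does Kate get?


Find the multiplier:
35 / 5 = 7
Apply to Kate's share:
1 x 7 = 7

7


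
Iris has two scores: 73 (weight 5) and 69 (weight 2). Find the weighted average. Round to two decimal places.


Weighted sum:
5 x 73 + 2 x 69 = 503
Total weight:
5 + 2 = 7
Weighted average:
503 / 7 = 71.8571... ≈ 71.86

71.86


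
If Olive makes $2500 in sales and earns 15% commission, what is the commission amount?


Convert rate to decimal:
15% = 0.15
Multiply by sales:
$2500 x 0.15 = $375

$375


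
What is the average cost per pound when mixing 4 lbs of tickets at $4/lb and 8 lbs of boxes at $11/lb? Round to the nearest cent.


Cost of tickets:
4 x $4 = $16
Cost of boxes:
8 x $11 = $88
Total cost: $16 + $88 = $104
Total weight: 12 lbs
Average: $104 / 12 = $8.6666... ≈ $8.67/lb

$8.67/lb


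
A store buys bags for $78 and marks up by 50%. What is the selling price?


Calculate the markup amount:
50% of $78 = $39
Add to cost:
$78 + $39 = $117

$117


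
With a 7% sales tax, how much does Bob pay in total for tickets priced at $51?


Calculate the tax:
7% of $51 = $3.57
Add tax to price:
$51 + $3.57 = $54.57

$54.57


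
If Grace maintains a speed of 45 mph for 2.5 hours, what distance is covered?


Use the formula: distance = speed x time
Speed = 45 mph, Time = 2.5 hours
45 x 2.5 = 112.5 miles

112.5 miles


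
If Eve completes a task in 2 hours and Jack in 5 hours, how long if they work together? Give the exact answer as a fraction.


Eve's rate: 1/2 of the job per hour
Jack's rate: 1/5 of the job per hour
Combined rate: 1/2 + 1/5 = 7/10 per hour
Time = 1 / (7/10) = 10/7 hours (≈ 1.43 hours)

10/7 hours


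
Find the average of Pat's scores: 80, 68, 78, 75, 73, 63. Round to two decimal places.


Add the scores:
80 + 68 + 78 + 75 + 73 + 63 = 437
Divide by the number of tests:
437 / 6 = 72.8333... ≈ 72.83

72.83


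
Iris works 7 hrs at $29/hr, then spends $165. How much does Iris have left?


Calculate earnings:
7 x $29 = $203
Subtract spending:
$203 - $165 = $38

$38


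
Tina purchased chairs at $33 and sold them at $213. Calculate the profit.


Selling price = $213
Cost price = $33
Profit = selling price - cost price:
Profit = $213 - $33 = $180

$180


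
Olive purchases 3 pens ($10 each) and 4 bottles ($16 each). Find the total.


Cost of pens:
3 x $10 = $30
Cost of bottles:
4 x $16 = $64
Add both:
$30 + $64 = $94

$94


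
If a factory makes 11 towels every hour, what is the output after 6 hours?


Production rate: 11 towels per hour
Time: 6 hours
Total: 11 x 6 = 66 towels

66 towels


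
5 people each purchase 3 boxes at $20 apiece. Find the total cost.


Cost per person:
3 x $20 = $60
Group total:
5 x $60 = $300

$300


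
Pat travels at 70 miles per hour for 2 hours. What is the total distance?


Use the formula: distance = speed x time
Speed = 70 mph, Time = 2 hours
70 x 2 = 140 miles

140 miles


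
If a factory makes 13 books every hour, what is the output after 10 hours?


Production rate: 13 books per hour
Time: 10 hours
Total: 13 x 10 = 130 books

130 books


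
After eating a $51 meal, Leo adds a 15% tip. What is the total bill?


Calculate the tip:
15% of $51 = $7.65
Add tip to meal cost:
$51 + $7.65 = $58.65

$58.65


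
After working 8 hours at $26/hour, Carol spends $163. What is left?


Calculate earnings:
8 x $26 = $208
Subtract spending:
$208 - $163 = $45

$45


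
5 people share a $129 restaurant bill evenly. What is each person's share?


Total bill: $129
Number of people: 5
Each pays: $129 / 5 = $25.80

$25.80


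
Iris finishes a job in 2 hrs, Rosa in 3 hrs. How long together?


Iris's rate: 1/2 of the job per hour
Rosa's rate: 1/3 of the job per hour
Combined rate: 1/2 + 1/3 = 5/6 per hour
Time = 1 / (5/6) = 6/5 = 1.2 hours

1.2 hours


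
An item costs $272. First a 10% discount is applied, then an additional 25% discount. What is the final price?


First discount:
10% of $272 = $27.20
Price after first discount:
$272 - $27.20 = $244.80
Second discount:
25% of $244.80 = $61.20
Final price:
$244.80 - $61.20 = $183.60

$183.60


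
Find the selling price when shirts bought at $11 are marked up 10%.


Calculate the markup amount:
10% of $11 = $1.10
Add to cost:
$11 + $1.10 = $12.10

$12.10


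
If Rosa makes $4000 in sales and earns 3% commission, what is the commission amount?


Convert rate to decimal:
3% = 0.03
Multiply by sales:
$4000 x 0.03 = $120

$120


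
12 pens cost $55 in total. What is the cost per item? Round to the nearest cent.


Total cost: $55
Number of items: 12
Unit price: $55 / 12 = $4.5833... ≈ $4.58

$4.58


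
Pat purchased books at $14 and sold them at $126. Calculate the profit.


Selling price = $126
Cost price = $14
Profit = selling price - cost price:
Profit = $126 - $14 = $112

$112


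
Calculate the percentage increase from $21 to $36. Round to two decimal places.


Find the absolute change:
|36 - 21| = 15
Divide by original and multiply by 100:
15 / 21 x 100 = 71.4285...% ≈ 71.43%

71.43%


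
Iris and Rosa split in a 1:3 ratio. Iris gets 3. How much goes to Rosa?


Find the multiplier:
3 / 1 = 3
Apply to Rosa's share:
3 x 3 = 9

9


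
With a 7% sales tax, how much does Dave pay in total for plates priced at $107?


Calculate the tax:
7% of $107 = $7.49
Add tax to price:
$107 + $7.49 = $114.49

$114.49


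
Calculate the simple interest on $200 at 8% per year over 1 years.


Use the formula I = P x R x T / 100
P x R x T = 200 x 8 x 1 = 1600
I = 1600 / 100 = $16

$16


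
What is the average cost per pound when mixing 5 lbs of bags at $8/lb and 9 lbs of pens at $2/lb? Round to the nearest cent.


Cost of bags:
5 x $8 = $40
Cost of pens:
9 x $2 = $18
Total cost: $40 + $18 = $58
Total weight: 14 lbs
Average: $58 / 14 = $4.1428... ≈ $4.14/lb

$4.14/lb


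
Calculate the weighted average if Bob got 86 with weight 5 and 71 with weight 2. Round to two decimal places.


Weighted sum:
5 x 86 + 2 x 71 = 572
Total weight:
5 + 2 = 7
Weighted average:
572 / 7 = 81.7142... ≈ 81.71

81.71


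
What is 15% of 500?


Convert percentage to decimal:
15% = 0.15
Multiply:
500 x 0.15 = 75

75


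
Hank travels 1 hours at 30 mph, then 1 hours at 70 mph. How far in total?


Leg 1 distance:
30 x 1 = 30 miles
Leg 2 distance:
70 x 1 = 70 miles
Total distance:
30 + 70 = 100 miles

100 miles


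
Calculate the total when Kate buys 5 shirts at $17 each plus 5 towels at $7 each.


Cost of shirts:
5 x $17 = $85
Cost of towels:
5 x $7 = $35
Add both:
$85 + $35 = $120

$120


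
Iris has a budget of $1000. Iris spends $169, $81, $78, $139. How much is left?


Add up expenses:
$169 + $81 + $78 + $139 = $467
Subtract from budget:
$1000 - $467 = $533

$533


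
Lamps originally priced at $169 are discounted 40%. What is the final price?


Calculate the discount amount:
40% of $169 = $67.60
Subtract from original:
$169 - $67.60 = $101.40

$101.40


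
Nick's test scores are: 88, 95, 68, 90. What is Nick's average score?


Add the scores:
88 + 95 + 68 + 90 = 341
Divide by the number of tests:
341 / 4 = 85.25

85.25


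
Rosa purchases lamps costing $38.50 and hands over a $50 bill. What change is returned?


Start with the amount paid:
$50
Subtract the price:
$50 - $38.50 = $11.50

$11.50


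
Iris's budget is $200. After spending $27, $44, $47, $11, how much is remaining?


Add up expenses:
$27 + $44 + $47 + $11 = $129
Subtract from budget:
$200 - $129 = $71

$71


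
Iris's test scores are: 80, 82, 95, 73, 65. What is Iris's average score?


Add the scores:
80 + 82 + 95 + 73 + 65 = 395
Divide by the number of tests:
395 / 5 = 79

79


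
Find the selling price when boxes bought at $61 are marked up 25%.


Calculate the markup amount:
25% of $61 = $15.25
Add to cost:
$61 + $15.25 = $76.25

$76.25


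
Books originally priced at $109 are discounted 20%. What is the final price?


Calculate the discount amount:
20% of $109 = $21.80
Subtract from original:
$109 - $21.80 = $87.20

$87.20


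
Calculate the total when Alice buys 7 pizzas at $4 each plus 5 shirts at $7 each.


Cost of pizzas:
7 x $4 = $28
Cost of shirts:
5 x $7 = $35
Add both:
$28 + $35 = $63

$63


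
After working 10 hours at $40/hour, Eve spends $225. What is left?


Calculate earnings:
10 x $40 = $400
Subtract spending:
$400 - $225 = $175

$175


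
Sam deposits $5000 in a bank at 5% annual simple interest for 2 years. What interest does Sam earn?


Use the formula I = P x R x T / 100
P x R x T = 5000 x 5 x 2 = 50000
I = 50000 / 100 = $500

$500


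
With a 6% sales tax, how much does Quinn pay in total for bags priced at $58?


Calculate the tax:
6% of $58 = $3.48
Add tax to price:
$58 + $3.48 = $61.48

$61.48


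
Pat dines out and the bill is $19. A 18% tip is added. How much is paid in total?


Calculate the tip:
18% of $19 = $3.42
Add tip to meal cost:
$19 + $3.42 = $22.42

$22.42


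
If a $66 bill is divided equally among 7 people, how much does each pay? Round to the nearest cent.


Total bill: $66
Number of people: 7
Each pays: $66 / 7 = $9.4285... ≈ $9.43

$9.43


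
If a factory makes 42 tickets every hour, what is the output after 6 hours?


Production rate: 42 tickets per hour
Time: 6 hours
Total: 42 x 6 = 252 tickets

252 tickets


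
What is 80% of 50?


Convert percentage to decimal:
80% = 0.8
Multiply:
50 x 0.8 = 40

40


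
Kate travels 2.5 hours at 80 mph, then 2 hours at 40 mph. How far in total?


Leg 1 distance:
80 x 2.5 = 200 miles
Leg 2 distance:
40 x 2 = 80 miles
Total distance:
200 + 80 = 280 miles

280 miles


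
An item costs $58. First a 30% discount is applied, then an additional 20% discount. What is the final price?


First discount:
30% of $58 = $17.40
Price after first discount:
$58 - $17.40 = $40.60
Second discount:
20% of $40.60 = $8.12
Final price:
$40.60 - $8.12 = $32.48

$32.48


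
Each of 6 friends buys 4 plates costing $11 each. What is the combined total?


Cost per person:
4 x $11 = $44
Group total:
6 x $44 = $264

$264


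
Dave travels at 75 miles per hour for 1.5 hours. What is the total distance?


Use the formula: distance = speed x time
Speed = 75 mph, Time = 1.5 hours
75 x 1.5 = 112.5 miles

112.5 miles


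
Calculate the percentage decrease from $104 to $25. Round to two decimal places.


Find the absolute change:
|25 - 104| = 79
Divide by original and multiply by 100:
79 / 104 x 100 = 75.9615...% ≈ 75.96%

75.96%


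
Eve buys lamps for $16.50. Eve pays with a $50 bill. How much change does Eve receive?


Start with the amount paid:
$50
Subtract the price:
$50 - $16.50 = $33.50

$33.50


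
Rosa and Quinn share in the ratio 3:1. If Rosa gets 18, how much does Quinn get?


Find the multiplier:
18 / 3 = 6
Apply to Quinn's share:
1 x 6 = 6

6


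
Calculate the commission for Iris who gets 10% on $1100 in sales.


Convert rate to decimal:
10% = 0.1
Multiply by sales:
$1100 x 0.1 = $110

$110


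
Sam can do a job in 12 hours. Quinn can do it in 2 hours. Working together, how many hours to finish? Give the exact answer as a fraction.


Sam's rate: 1/12 of the job per hour
Quinn's rate: 1/2 of the job per hour
Combined rate: 1/12 + 1/2 = 7/12 per hour
Time = 1 / (7/12) = 12/7 hours (≈ 1.71 hours)

12/7 hours


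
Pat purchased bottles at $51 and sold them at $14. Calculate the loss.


Selling price = $14
Cost price = $51
Loss = cost price - selling price:
Loss = $51 - $14 = $37

$37


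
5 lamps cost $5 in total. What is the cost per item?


Total cost: $5
Number of items: 5
Unit price: $5 / 5 = $1

$1


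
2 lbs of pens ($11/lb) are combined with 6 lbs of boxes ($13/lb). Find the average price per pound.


Cost of pens:
2 x $11 = $22
Cost of boxes:
6 x $13 = $78
Total cost: $22 + $78 = $100
Total weight: 8 lbs
Average: $100 / 8 = $12.50/lb

$12.50/lb


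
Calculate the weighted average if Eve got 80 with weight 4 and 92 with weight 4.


Weighted sum:
4 x 80 + 4 x 92 = 688
Total weight:
4 + 4 = 8
Weighted average:
688 / 8 = 86

86


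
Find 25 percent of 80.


Convert percentage to decimal:
25% = 0.25
Multiply:
80 x 0.25 = 20

20


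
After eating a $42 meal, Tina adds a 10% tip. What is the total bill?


Calculate the tip:
10% of $42 = $4.20
Add tip to meal cost:
$42 + $4.20 = $46.20

$46.20


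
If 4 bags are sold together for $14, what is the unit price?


Total cost: $14
Number of items: 4
Unit price: $14 / 4 = $3.50

$3.50


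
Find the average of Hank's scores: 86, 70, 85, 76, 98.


Add the scores:
86 + 70 + 85 + 76 + 98 = 415
Divide by the number of tests:
415 / 5 = 83

83


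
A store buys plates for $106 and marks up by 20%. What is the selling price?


Calculate the markup amount:
20% of $106 = $21.20
Add to cost:
$106 + $21.20 = $127.20

$127.20


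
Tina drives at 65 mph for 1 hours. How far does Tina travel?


Use the formula: distance = speed x time
Speed = 65 mph, Time = 1 hours
65 x 1 = 65 miles

65 miles


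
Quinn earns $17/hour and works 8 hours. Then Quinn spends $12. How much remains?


Calculate earnings:
8 x $17 = $136
Subtract spending:
$136 - $12 = $124

$124


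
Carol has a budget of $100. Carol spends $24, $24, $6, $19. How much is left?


Add up expenses:
$24 + $24 + $6 + $19 = $73
Subtract from budget:
$100 - $73 = $27

$27


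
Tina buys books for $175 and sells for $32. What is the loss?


Selling price = $32
Cost price = $175
Loss = cost price - selling price:
Loss = $175 - $32 = $143

$143


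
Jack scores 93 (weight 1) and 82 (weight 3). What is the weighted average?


Weighted sum:
1 x 93 + 3 x 82 = 339
Total weight:
1 + 3 = 4
Weighted average:
339 / 4 = 84.75

84.75


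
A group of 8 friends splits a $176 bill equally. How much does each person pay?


Total bill: $176
Number of people: 8
Each pays: $176 / 8 = $22

$22


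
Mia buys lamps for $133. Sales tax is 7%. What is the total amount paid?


Calculate the tax:
7% of $133 = $9.31
Add tax to price:
$133 + $9.31 = $142.31

$142.31


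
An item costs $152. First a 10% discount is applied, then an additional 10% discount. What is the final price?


First discount:
10% of $152 = $15.20
Price after first discount:
$152 - $15.20 = $136.80
Second discount:
10% of $136.80 = $13.68
Final price:
$136.80 - $13.68 = $123.12

$123.12


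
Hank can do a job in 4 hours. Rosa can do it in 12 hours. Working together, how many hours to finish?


Hank's rate: 1/4 of the job per hour
Rosa's rate: 1/12 of the job per hour
Combined rate: 1/4 + 1/12 = 1/3 per hour
Time = 1 / (1/3) = 3 hours

3 hours


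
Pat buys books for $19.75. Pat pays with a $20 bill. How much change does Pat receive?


Start with the amount paid:
$20
Subtract the price:
$20 - $19.75 = $0.25

$0.25


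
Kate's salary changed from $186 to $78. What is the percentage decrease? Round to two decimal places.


Find the absolute change:
|78 - 186| = 108
Divide by original and multiply by 100:
108 / 186 x 100 = 58.0645...% ≈ 58.06%

58.06%


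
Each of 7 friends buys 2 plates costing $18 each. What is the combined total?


Cost per person:
2 x $18 = $36
Group total:
7 x $36 = $252

$252


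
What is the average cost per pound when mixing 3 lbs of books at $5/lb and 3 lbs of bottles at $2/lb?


Cost of books:
3 x $5 = $15
Cost of bottles:
3 x $2 = $6
Total cost: $15 + $6 = $21
Total weight: 6 lbs
Average: $21 / 6 = $3.50/lb

$3.50/lb


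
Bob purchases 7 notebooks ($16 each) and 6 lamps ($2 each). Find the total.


Cost of notebooks:
7 x $16 = $112
Cost of lamps:
6 x $2 = $12
Add both:
$112 + $12 = $124

$124


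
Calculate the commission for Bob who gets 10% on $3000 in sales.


Convert rate to decimal:
10% = 0.1
Multiply by sales:
$3000 x 0.1 = $300

$300


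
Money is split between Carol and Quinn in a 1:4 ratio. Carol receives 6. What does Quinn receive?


Find the multiplier:
6 / 1 = 6
Apply to Quinn's share:
4 x 6 = 24

24


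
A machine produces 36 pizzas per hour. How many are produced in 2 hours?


Production rate: 36 pizzas per hour
Time: 2 hours
Total: 36 x 2 = 72 pizzas

72 pizzas


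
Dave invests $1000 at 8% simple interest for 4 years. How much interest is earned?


Use the formula I = P x R x T / 100
P x R x T = 1000 x 8 x 4 = 32000
I = 32000 / 100 = $320

$320


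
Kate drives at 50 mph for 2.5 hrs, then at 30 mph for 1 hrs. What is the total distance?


Leg 1 distance:
50 x 2.5 = 125 miles
Leg 2 distance:
30 x 1 = 30 miles
Total distance:
125 + 30 = 155 miles

155 miles


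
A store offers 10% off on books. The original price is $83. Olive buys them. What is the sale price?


Calculate the discount amount:
10% of $83 = $8.30
Subtract from original:
$83 - $8.30 = $74.70

$74.70


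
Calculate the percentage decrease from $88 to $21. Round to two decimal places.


Find the absolute change:
|21 - 88| = 67
Divide by original and multiply by 100:
67 / 88 x 100 = 76.1363...% ≈ 76.14%

76.14%


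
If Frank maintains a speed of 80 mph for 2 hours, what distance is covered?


Use the formula: distance = speed x time
Speed = 80 mph, Time = 2 hours
80 x 2 = 160 miles

160 miles


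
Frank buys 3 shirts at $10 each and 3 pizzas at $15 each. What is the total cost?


Cost of shirts:
3 x $10 = $30
Cost of pizzas:
3 x $15 = $45
Add both:
$30 + $45 = $75

$75


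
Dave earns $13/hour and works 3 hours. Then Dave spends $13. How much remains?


Calculate earnings:
3 x $13 = $39
Subtract spending:
$39 - $13 = $26

$26


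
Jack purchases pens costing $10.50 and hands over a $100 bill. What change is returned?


Start with the amount paid:
$100
Subtract the price:
$100 - $10.50 = $89.50

$89.50


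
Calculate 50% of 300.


Convert percentage to decimal:
50% = 0.5
Multiply:
300 x 0.5 = 150

150


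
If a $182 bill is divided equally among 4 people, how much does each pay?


Total bill: $182
Number of people: 4
Each pays: $182 / 4 = $45.50

$45.50


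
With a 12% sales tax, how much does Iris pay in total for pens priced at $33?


Calculate the tax:
12% of $33 = $3.96
Add tax to price:
$33 + $3.96 = $36.96

$36.96


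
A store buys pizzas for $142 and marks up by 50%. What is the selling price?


Calculate the markup amount:
50% of $142 = $71
Add to cost:
$142 + $71 = $213

$213


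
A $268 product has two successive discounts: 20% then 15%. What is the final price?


First discount:
20% of $268 = $53.60
Price after first discount:
$268 - $53.60 = $214.40
Second discount:
15% of $214.40 = $32.16
Final price:
$214.40 - $32.16 = $182.24

$182.24


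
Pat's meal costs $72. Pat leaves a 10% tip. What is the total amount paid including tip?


Calculate the tip:
10% of $72 = $7.20
Add tip to meal cost:
$72 + $7.20 = $79.20

$79.20


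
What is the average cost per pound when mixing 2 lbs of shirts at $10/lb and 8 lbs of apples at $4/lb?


Cost of shirts:
2 x $10 = $20
Cost of apples:
8 x $4 = $32
Total cost: $20 + $32 = $52
Total weight: 10 lbs
Average: $52 / 10 = $5.20/lb

$5.20/lb


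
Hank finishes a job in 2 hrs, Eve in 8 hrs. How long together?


Hank's rate: 1/2 of the job per hour
Eve's rate: 1/8 of the job per hour
Combined rate: 1/2 + 1/8 = 5/8 per hour
Time = 1 / (5/8) = 8/5 = 1.6 hours

1.6 hours


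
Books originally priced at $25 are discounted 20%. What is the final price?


Calculate the discount amount:
20% of $25 = $5
Subtract from original:
$25 - $5 = $20

$20


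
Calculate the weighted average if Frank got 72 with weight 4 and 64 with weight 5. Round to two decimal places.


Weighted sum:
4 x 72 + 5 x 64 = 608
Total weight:
4 + 5 = 9
Weighted average:
608 / 9 = 67.5555... ≈ 67.56

67.56


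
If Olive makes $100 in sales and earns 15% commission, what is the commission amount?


Convert rate to decimal:
15% = 0.15
Multiply by sales:
$100 x 0.15 = $15

$15


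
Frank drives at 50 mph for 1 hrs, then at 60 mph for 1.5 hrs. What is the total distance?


Leg 1 distance:
50 x 1 = 50 miles
Leg 2 distance:
60 x 1.5 = 90 miles
Total distance:
50 + 90 = 140 miles

140 miles


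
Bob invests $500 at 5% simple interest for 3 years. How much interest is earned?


Use the formula I = P x R x T / 100
P x R x T = 500 x 5 x 3 = 7500
I = 7500 / 100 = $75

$75


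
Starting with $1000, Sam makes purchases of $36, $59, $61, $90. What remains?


Add up expenses:
$36 + $59 + $61 + $90 = $246
Subtract from budget:
$1000 - $246 = $754

$754


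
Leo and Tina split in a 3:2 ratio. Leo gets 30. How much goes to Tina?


Find the multiplier:
30 / 3 = 10
Apply to Tina's share:
2 x 10 = 20

20


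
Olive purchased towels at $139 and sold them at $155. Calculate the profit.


Selling price = $155
Cost price = $139
Profit = selling price - cost price:
Profit = $155 - $139 = $16

$16


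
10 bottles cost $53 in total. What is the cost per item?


Total cost: $53
Number of items: 10
Unit price: $53 / 10 = $5.30

$5.30


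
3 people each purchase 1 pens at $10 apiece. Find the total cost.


Cost per person:
1 x $10 = $10
Group total:
3 x $10 = $30

$30


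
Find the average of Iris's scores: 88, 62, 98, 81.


Add the scores:
88 + 62 + 98 + 81 = 329
Divide by the number of tests:
329 / 4 = 82.25

82.25


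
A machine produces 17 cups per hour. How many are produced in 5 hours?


Production rate: 17 cups per hour
Time: 5 hours
Total: 17 x 5 = 85 cups

85 cups


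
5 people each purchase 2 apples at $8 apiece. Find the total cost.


Cost per person:
2 x $8 = $16
Group total:
5 x $16 = $80

$80


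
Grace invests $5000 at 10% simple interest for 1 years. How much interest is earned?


Use the formula I = P x R x T / 100
P x R x T = 5000 x 10 x 1 = 50000
I = 50000 / 100 = $500

$500


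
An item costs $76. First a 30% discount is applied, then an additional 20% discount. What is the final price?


First discount:
30% of $76 = $22.80
Price after first discount:
$76 - $22.80 = $53.20
Second discount:
20% of $53.20 = $10.64
Final price:
$53.20 - $10.64 = $42.56

$42.56


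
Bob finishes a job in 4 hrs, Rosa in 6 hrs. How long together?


Bob's rate: 1/4 of the job per hour
Rosa's rate: 1/6 of the job per hour
Combined rate: 1/4 + 1/6 = 5/12 per hour
Time = 1 / (5/12) = 12/5 = 2.4 hours

2.4 hours


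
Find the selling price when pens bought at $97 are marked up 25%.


Calculate the markup amount:
25% of $97 = $24.25
Add to cost:
$97 + $24.25 = $121.25

$121.25


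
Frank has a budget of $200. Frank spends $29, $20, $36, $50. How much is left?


Add up expenses:
$29 + $20 + $36 + $50 = $135
Subtract from budget:
$200 - $135 = $65

$65


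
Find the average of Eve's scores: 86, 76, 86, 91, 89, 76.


Add the scores:
86 + 76 + 86 + 91 + 89 + 76 = 504
Divide by the number of tests:
504 / 6 = 84

84


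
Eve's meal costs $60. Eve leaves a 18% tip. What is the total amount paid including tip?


Calculate the tip:
18% of $60 = $10.80
Add tip to meal cost:
$60 + $10.80 = $70.80

$70.80


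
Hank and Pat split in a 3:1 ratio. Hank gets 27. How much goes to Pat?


Find the multiplier:
27 / 3 = 9
Apply to Pat's share:
1 x 9 = 9

9


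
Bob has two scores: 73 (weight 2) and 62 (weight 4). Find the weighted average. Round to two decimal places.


Weighted sum:
2 x 73 + 4 x 62 = 394
Total weight:
2 + 4 = 6
Weighted average:
394 / 6 = 65.6666... ≈ 65.67

65.67


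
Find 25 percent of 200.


Convert percentage to decimal:
25% = 0.25
Multiply:
200 x 0.25 = 50

50


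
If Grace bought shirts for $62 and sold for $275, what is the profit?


Selling price = $275
Cost price = $62
Profit = selling price - cost price:
Profit = $275 - $62 = $213

$213


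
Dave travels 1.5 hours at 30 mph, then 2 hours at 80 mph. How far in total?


Leg 1 distance:
30 x 1.5 = 45 miles
Leg 2 distance:
80 x 2 = 160 miles
Total distance:
45 + 160 = 205 miles

205 miles


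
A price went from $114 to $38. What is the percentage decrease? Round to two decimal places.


Find the absolute change:
|38 - 114| = 76
Divide by original and multiply by 100:
76 / 114 x 100 = 66.6666...% ≈ 66.67%

66.67%


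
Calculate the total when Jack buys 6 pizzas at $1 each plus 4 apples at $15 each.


Cost of pizzas:
6 x $1 = $6
Cost of apples:
4 x $15 = $60
Add both:
$6 + $60 = $66

$66


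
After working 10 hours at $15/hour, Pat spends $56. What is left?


Calculate earnings:
10 x $15 = $150
Subtract spending:
$150 - $56 = $94

$94


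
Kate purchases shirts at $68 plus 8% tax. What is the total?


Calculate the tax:
8% of $68 = $5.44
Add tax to price:
$68 + $5.44 = $73.44

$73.44


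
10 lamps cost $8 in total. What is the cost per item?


Total cost: $8
Number of items: 10
Unit price: $8 / 10 = $0.80

$0.80


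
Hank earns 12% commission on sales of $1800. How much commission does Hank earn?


Convert rate to decimal:
12% = 0.12
Multiply by sales:
$1800 x 0.12 = $216

$216


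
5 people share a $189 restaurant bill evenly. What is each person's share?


Total bill: $189
Number of people: 5
Each pays: $189 / 5 = $37.80

$37.80


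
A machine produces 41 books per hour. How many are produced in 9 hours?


Production rate: 41 books per hour
Time: 9 hours
Total: 41 x 9 = 369 books

369 books


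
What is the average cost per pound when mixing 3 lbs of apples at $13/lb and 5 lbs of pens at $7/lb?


Cost of apples:
3 x $13 = $39
Cost of pens:
5 x $7 = $35
Total cost: $39 + $35 = $74
Total weight: 8 lbs
Average: $74 / 8 = $9.25/lb

$9.25/lb


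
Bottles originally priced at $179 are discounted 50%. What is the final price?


Calculate the discount amount:
50% of $179 = $89.50
Subtract from original:
$179 - $89.50 = $89.50

$89.50


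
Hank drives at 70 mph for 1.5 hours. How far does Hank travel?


Use the formula: distance = speed x time
Speed = 70 mph, Time = 1.5 hours
70 x 1.5 = 105 miles

105 miles


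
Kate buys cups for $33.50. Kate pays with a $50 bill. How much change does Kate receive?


Start with the amount paid:
$50
Subtract the price:
$50 - $33.50 = $16.50

$16.50


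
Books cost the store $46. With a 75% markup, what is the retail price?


Calculate the markup amount:
75% of $46 = $34.50
Add to cost:
$46 + $34.50 = $80.50

$80.50


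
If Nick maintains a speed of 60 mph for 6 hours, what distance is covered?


Use the formula: distance = speed x time
Speed = 60 mph, Time = 6 hours
60 x 6 = 360 miles

360 miles


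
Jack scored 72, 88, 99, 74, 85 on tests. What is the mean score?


Add the scores:
72 + 88 + 99 + 74 + 85 = 418
Divide by the number of tests:
418 / 5 = 83.6

83.6


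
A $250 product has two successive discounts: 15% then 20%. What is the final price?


First discount:
15% of $250 = $37.50
Price after first discount:
$250 - $37.50 = $212.50
Second discount:
20% of $212.50 = $42.50
Final price:
$212.50 - $42.50 = $170

$170


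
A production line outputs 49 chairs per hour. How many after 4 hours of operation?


Production rate: 49 chairs per hour
Time: 4 hours
Total: 49 x 4 = 196 chairs

196 chairs


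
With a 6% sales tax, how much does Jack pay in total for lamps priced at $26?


Calculate the tax:
6% of $26 = $1.56
Add tax to price:
$26 + $1.56 = $27.56

$27.56


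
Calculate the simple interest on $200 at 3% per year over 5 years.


Use the formula I = P x R x T / 100
P x R x T = 200 x 3 x 5 = 3000
I = 3000 / 100 = $30

$30
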